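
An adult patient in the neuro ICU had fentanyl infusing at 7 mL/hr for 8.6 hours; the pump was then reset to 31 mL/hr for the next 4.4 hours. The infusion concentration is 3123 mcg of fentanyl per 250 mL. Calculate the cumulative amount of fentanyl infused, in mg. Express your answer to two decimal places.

2.46 mg

Concentration = 3123 mcg ÷ 250 mL = 12.492 mcg/mL
Stage 1: 7 mL/hr × 8.6 hr = 60.2 mL → 60.2 mL × 12.492 mcg/mL = 752.0184 mcg
Stage 2: 31 mL/hr × 4.4 hr = 136.4 mL → 136.4 mL × 12.492 mcg/mL = 1703.909 mcg
Total = 752.0184 + 1703.909 = 2455.927 mcg = 2.455927 mg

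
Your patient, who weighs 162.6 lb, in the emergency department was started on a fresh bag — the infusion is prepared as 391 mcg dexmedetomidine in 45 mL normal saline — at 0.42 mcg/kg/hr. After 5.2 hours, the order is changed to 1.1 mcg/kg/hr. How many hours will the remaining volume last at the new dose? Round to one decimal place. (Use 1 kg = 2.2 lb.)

2.8 hours

Initial rate:
Weight = 162.6 lb ÷ 2.2 lb/kg = 73.90909 kg
Dose = 0.42 mcg/kg/hr × 73.90909 kg = 31.04182 mcg/hr
Concentration = 391 mcg ÷ 45 mL = 8.688889 mcg/mL
Rate = 31.04182 mcg/hr ÷ 8.688889 mcg/mL = 3.572588 mL/hr
Volume infused so far = 3.572588 mL/hr × 5.2 hr = 18.57746 mL
Volume remaining = 45 − 18.57746 = 26.42254 mL
New rate:
Dose = 1.1 mcg/kg/hr × 73.90909 kg = 81.3 mcg/hr
Rate = 81.3 mcg/hr ÷ 8.688889 mcg/mL = 9.356777 mL/hr
Time remaining = 26.42254 mL ÷ 9.356777 mL/hr = 2.823894 hr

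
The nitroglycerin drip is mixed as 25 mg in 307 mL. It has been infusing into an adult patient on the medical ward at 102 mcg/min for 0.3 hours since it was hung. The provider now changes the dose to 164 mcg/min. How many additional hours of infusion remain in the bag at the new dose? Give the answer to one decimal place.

2.4 hours

Initial rate:
102 mcg/min × 60 min/hr = 6120 mcg/hr
Concentration = 25 mg ÷ 307 mL = 0.08143322 mg/mL = 81.43322 mcg/mL
Rate = 6120 mcg/hr ÷ 81.43322 mcg/mL = 75.1536 mL/hr
Volume infused so far = 75.1536 mL/hr × 0.3 hr = 22.54608 mL
Volume remaining = 307 − 22.54608 = 284.4539 mL
New rate:
164 mcg/min × 60 min/hr = 9840 mcg/hr
Rate = 9840 mcg/hr ÷ 81.43322 mcg/mL = 120.8352 mL/hr
Time remaining = 284.4539 mL ÷ 120.8352 mL/hr = 2.354065 hr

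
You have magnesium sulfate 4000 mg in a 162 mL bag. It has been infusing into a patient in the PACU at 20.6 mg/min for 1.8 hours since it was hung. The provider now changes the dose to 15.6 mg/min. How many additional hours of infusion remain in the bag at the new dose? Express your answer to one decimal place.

Initial rate:
20.6 mg/min × 60 min/hr = 1236 mg/hr
Concentration = 4000 mg ÷ 162 mL = 24.69136 mg/mL
Rate = 1236 mg/hr ÷ 24.69136 mg/mL = 50.058 mL/hr
Volume infused so far = 50.058 mL/hr × 1.8 hr = 90.1044 mL
Volume remaining = 162 − 90.1044 = 71.8956 mL
New rate:
15.6 mg/min × 60 min/hr = 936 mg/hr
Rate = 936 mg/hr ÷ 24.69136 mg/mL = 37.908 mL/hr
Time remaining = 71.8956 mL ÷ 37.908 mL/hr = 1.896581 hr

1.9 hours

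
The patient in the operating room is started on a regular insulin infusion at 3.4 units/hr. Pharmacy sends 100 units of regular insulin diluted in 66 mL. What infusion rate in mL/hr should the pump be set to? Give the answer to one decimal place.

2.2 mL/hr

Concentration = 100 units ÷ 66 mL = 1.515152 units/mL
Rate = 3.4 units/hr ÷ 1.515152 units/mL = 2.244 mL/hr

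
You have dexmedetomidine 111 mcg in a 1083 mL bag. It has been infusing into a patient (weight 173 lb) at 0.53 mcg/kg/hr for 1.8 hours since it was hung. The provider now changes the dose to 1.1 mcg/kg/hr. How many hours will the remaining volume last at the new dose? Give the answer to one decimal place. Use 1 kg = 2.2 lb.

0.4 hours

Initial rate:
Weight = 173 lb ÷ 2.2 lb/kg = 78.63636 kg
Dose = 0.53 mcg/kg/hr × 78.63636 kg = 41.67727 mcg/hr
Concentration = 111 mcg ÷ 1083 mL = 0.1024931 mcg/mL
Rate = 41.67727 mcg/hr ÷ 0.1024931 mcg/mL = 406.635 mL/hr
Volume infused so far = 406.635 mL/hr × 1.8 hr = 731.943 mL
Volume remaining = 1083 − 731.943 = 351.057 mL
New rate:
Dose = 1.1 mcg/kg/hr × 78.63636 kg = 86.5 mcg/hr
Rate = 86.5 mcg/hr ÷ 0.1024931 mcg/mL = 843.9595 mL/hr
Time remaining = 351.057 mL ÷ 843.9595 mL/hr = 0.4159643 hr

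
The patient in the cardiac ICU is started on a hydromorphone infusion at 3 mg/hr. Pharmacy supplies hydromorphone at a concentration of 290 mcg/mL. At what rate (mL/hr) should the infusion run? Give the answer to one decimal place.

10.3 mL/hr

Concentration = 290 mcg/mL = 0.29 mg/mL
Rate = 3 mg/hr ÷ 0.29 mg/mL = 10.34483 mL/hr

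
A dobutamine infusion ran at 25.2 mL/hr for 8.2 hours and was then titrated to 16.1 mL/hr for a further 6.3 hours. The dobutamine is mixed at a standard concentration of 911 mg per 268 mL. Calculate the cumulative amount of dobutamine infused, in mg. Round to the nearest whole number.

1047 mg

Concentration = 911 mg ÷ 268 mL = 3.399254 mg/mL
Stage 1: 25.2 mL/hr × 8.2 hr = 206.64 mL → 206.64 mL × 3.399254 mg/mL = 702.4218 mg
Stage 2: 16.1 mL/hr × 6.3 hr = 101.43 mL → 101.43 mL × 3.399254 mg/mL = 344.7863 mg
Total = 702.4218 + 344.7863 = 1047.208 mg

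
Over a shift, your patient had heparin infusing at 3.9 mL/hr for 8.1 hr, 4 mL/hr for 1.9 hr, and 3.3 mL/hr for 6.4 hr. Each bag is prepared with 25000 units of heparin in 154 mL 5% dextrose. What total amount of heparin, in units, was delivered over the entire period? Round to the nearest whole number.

9791 units

Concentration = 25000 units ÷ 154 mL = 162.3377 units/mL
Stage 1: 3.9 mL/hr × 8.1 hr = 31.59 mL → 31.59 mL × 162.3377 units/mL = 5128.247 units
Stage 2: 4 mL/hr × 1.9 hr = 7.6 mL → 7.6 mL × 162.3377 units/mL = 1233.766 units
Stage 3: 3.3 mL/hr × 6.4 hr = 21.12 mL → 21.12 mL × 162.3377 units/mL = 3428.571 units
Total = 5128.247 + 1233.766 + 3428.571 = 9790.584 units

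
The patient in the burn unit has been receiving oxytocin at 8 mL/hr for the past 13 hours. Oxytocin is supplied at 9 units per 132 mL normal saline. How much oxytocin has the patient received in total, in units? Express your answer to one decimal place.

7.1 units

Concentration = 9 units ÷ 132 mL = 0.06818182 units/mL = 68.18182 milliunits/mL
Drug rate = 8 mL/hr × 68.18182 milliunits/mL = 545.4545 milliunits/hr
Total = 545.4545 milliunits/hr × 13 hr = 7090.909 milliunits = 7.090909 units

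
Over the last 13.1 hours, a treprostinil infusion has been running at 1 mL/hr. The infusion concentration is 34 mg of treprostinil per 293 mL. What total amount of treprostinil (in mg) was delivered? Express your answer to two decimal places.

Concentration = 34 mg ÷ 293 mL = 0.116041 mg/mL = 116041 ng/mL
Drug rate = 1 mL/hr × 116041 ng/mL = 116041 ng/hr
Total = 116041 ng/hr × 13.1 hr = 1520137 ng = 1.520137 mg

1.52 mg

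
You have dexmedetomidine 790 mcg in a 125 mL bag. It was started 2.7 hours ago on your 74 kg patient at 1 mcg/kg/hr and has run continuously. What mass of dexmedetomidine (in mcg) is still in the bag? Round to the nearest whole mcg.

Dose = 1 mcg/kg/hr × 74 kg = 74 mcg/hr
Concentration = 790 mcg ÷ 125 mL = 6.32 mcg/mL
Rate = 74 mcg/hr ÷ 6.32 mcg/mL = 11.70886 mL/hr
Volume infused = 11.70886 mL/hr × 2.7 hr = 31.61392 mL
Volume remaining = 125 − 31.61392 = 93.38608 mL
Drug remaining = 93.38608 mL × 6.32 mcg/mL = 590.2 mcg

590 mcg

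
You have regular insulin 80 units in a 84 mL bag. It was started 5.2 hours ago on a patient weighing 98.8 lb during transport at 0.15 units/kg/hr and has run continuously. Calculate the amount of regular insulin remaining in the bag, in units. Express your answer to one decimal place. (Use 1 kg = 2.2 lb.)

Weight = 98.8 lb ÷ 2.2 lb/kg = 44.90909 kg
Dose = 0.15 units/kg/hr × 44.90909 kg = 6.736364 units/hr
Concentration = 80 units ÷ 84 mL = 0.952381 units/mL
Rate = 6.736364 units/hr ÷ 0.952381 units/mL = 7.073182 mL/hr
Volume infused = 7.073182 mL/hr × 5.2 hr = 36.78055 mL
Volume remaining = 84 − 36.78055 = 47.21945 mL
Drug remaining = 47.21945 mL × 0.952381 units/mL = 44.97091 units

45.0 units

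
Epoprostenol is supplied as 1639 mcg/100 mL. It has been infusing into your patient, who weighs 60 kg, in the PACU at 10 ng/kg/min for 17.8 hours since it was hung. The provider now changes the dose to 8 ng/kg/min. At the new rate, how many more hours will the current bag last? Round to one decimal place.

34.7 hours

Initial rate:
Dose = 10 ng/kg/min × 60 kg = 600 ng/min
600 ng/min × 60 min/hr = 36000 ng/hr
Concentration = 1639 mcg ÷ 100 mL = 16.39 mcg/mL = 16390 ng/mL
Rate = 36000 ng/hr ÷ 16390 ng/mL = 2.196461 mL/hr
Volume infused so far = 2.196461 mL/hr × 17.8 hr = 39.09701 mL
Volume remaining = 100 − 39.09701 = 60.90299 mL
New rate:
Dose = 8 ng/kg/min × 60 kg = 480 ng/min
480 ng/min × 60 min/hr = 28800 ng/hr
Rate = 28800 ng/hr ÷ 16390 ng/mL = 1.757169 mL/hr
Time remaining = 60.90299 mL ÷ 1.757169 mL/hr = 34.65972 hr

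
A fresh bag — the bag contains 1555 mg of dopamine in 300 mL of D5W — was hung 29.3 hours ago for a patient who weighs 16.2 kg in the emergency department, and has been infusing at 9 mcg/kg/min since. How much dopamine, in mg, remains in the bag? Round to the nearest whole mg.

Dose = 9 mcg/kg/min × 16.2 kg = 145.8 mcg/min
145.8 mcg/min × 60 min/hr = 8748 mcg/hr
Concentration = 1555 mg ÷ 300 mL = 5.183333 mg/mL = 5183.333 mcg/mL
Rate = 8748 mcg/hr ÷ 5183.333 mcg/mL = 1.687717 mL/hr
Volume infused = 1.687717 mL/hr × 29.3 hr = 49.45011 mL
Volume remaining = 300 − 49.45011 = 250.5499 mL
Drug remaining = 250.5499 mL × 5183.333 mcg/mL = 1298684 mcg = 1298.684 mg

1299 mg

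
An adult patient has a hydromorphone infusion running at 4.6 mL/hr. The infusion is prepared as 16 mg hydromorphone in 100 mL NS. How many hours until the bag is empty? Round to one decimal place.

Duration = 100 mL ÷ 4.6 mL/hr = 21.73913 hr

21.7 hours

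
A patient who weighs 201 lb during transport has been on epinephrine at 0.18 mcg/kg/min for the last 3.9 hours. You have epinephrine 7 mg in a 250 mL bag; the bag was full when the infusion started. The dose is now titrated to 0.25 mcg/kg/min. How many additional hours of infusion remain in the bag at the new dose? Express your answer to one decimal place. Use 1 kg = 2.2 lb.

Initial rate:
Weight = 201 lb ÷ 2.2 lb/kg = 91.36364 kg
Dose = 0.18 mcg/kg/min × 91.36364 kg = 16.44545 mcg/min
16.44545 mcg/min × 60 min/hr = 986.7273 mcg/hr
Concentration = 7 mg ÷ 250 mL = 0.028 mg/mL = 28 mcg/mL
Rate = 986.7273 mcg/hr ÷ 28 mcg/mL = 35.24026 mL/hr
Volume infused so far = 35.24026 mL/hr × 3.9 hr = 137.437 mL
Volume remaining = 250 − 137.437 = 112.563 mL
New rate:
Dose = 0.25 mcg/kg/min × 91.36364 kg = 22.84091 mcg/min
22.84091 mcg/min × 60 min/hr = 1370.455 mcg/hr
Rate = 1370.455 mcg/hr ÷ 28 mcg/mL = 48.94481 mL/hr
Time remaining = 112.563 mL ÷ 48.94481 mL/hr = 2.299794 hr

2.3 hours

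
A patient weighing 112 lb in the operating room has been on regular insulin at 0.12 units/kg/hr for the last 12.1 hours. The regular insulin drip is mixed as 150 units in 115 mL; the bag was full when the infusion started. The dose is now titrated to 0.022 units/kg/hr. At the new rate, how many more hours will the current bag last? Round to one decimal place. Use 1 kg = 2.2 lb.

67.9 hours

Initial rate:
Weight = 112 lb ÷ 2.2 lb/kg = 50.90909 kg
Dose = 0.12 units/kg/hr × 50.90909 kg = 6.109091 units/hr
Concentration = 150 units ÷ 115 mL = 1.304348 units/mL
Rate = 6.109091 units/hr ÷ 1.304348 units/mL = 4.683636 mL/hr
Volume infused so far = 4.683636 mL/hr × 12.1 hr = 56.672 mL
Volume remaining = 115 − 56.672 = 58.328 mL
New rate:
Dose = 0.022 units/kg/hr × 50.90909 kg = 1.12 units/hr
Rate = 1.12 units/hr ÷ 1.304348 units/mL = 0.8586667 mL/hr
Time remaining = 58.328 mL ÷ 0.8586667 mL/hr = 67.92857 hr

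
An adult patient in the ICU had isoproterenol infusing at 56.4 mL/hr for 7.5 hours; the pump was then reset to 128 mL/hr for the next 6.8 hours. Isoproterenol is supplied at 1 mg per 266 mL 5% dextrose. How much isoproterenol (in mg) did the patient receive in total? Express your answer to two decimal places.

4.86 mg

Concentration = 1 mg ÷ 266 mL = 0.003759398 mg/mL
Stage 1: 56.4 mL/hr × 7.5 hr = 423 mL → 423 mL × 0.003759398 mg/mL = 1.590226 mg
Stage 2: 128 mL/hr × 6.8 hr = 870.4 mL → 870.4 mL × 0.003759398 mg/mL = 3.27218 mg
Total = 1.590226 + 3.27218 = 4.862406 mg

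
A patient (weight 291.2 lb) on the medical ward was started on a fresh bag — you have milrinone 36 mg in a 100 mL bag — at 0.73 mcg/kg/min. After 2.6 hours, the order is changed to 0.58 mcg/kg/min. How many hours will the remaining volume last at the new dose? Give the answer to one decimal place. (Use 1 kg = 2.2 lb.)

Initial rate:
Weight = 291.2 lb ÷ 2.2 lb/kg = 132.3636 kg
Dose = 0.73 mcg/kg/min × 132.3636 kg = 96.62545 mcg/min
96.62545 mcg/min × 60 min/hr = 5797.527 mcg/hr
Concentration = 36 mg ÷ 100 mL = 0.36 mg/mL = 360 mcg/mL
Rate = 5797.527 mcg/hr ÷ 360 mcg/mL = 16.10424 mL/hr
Volume infused so far = 16.10424 mL/hr × 2.6 hr = 41.87103 mL
Volume remaining = 100 − 41.87103 = 58.12897 mL
New rate:
Dose = 0.58 mcg/kg/min × 132.3636 kg = 76.77091 mcg/min
76.77091 mcg/min × 60 min/hr = 4606.255 mcg/hr
Rate = 4606.255 mcg/hr ÷ 360 mcg/mL = 12.79515 mL/hr
Time remaining = 58.12897 mL ÷ 12.79515 mL/hr = 4.543047 hr

4.5 hours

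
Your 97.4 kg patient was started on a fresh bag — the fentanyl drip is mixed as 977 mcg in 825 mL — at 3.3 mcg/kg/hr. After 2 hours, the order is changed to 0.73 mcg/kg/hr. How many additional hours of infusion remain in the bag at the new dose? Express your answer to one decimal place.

Initial rate:
Dose = 3.3 mcg/kg/hr × 97.4 kg = 321.42 mcg/hr
Concentration = 977 mcg ÷ 825 mL = 1.184242 mcg/mL
Rate = 321.42 mcg/hr ÷ 1.184242 mcg/mL = 271.414 mL/hr
Volume infused so far = 271.414 mL/hr × 2 hr = 542.828 mL
Volume remaining = 825 − 542.828 = 282.172 mL
New rate:
Dose = 0.73 mcg/kg/hr × 97.4 kg = 71.102 mcg/hr
Rate = 71.102 mcg/hr ÷ 1.184242 mcg/mL = 60.04007 mL/hr
Time remaining = 282.172 mL ÷ 60.04007 mL/hr = 4.699727 hr

4.7 hours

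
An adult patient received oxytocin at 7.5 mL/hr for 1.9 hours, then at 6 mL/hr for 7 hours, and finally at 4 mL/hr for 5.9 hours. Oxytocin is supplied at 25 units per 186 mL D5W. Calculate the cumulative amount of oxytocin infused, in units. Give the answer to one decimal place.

Concentration = 25 units ÷ 186 mL = 0.1344086 units/mL
Stage 1: 7.5 mL/hr × 1.9 hr = 14.25 mL → 14.25 mL × 0.1344086 units/mL = 1.915323 units
Stage 2: 6 mL/hr × 7 hr = 42 mL → 42 mL × 0.1344086 units/mL = 5.645161 units
Stage 3: 4 mL/hr × 5.9 hr = 23.6 mL → 23.6 mL × 0.1344086 units/mL = 3.172043 units
Total = 1.915323 + 5.645161 + 3.172043 = 10.73253 units

10.7 units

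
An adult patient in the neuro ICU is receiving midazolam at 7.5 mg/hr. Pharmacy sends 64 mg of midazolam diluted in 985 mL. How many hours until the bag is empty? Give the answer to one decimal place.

8.5 hours

Concentration = 64 mg ÷ 985 mL = 0.06497462 mg/mL
Rate = 7.5 mg/hr ÷ 0.06497462 mg/mL = 115.4297 mL/hr
Duration = 985 mL ÷ 115.4297 mL/hr = 8.533333 hr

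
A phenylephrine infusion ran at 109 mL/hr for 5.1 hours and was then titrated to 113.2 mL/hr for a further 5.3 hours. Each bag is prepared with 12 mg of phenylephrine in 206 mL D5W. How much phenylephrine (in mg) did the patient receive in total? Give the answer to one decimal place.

Concentration = 12 mg ÷ 206 mL = 0.05825243 mg/mL
Stage 1: 109 mL/hr × 5.1 hr = 555.9 mL → 555.9 mL × 0.05825243 mg/mL = 32.38252 mg
Stage 2: 113.2 mL/hr × 5.3 hr = 599.96 mL → 599.96 mL × 0.05825243 mg/mL = 34.94913 mg
Total = 32.38252 + 34.94913 = 67.33165 mg

67.3 mg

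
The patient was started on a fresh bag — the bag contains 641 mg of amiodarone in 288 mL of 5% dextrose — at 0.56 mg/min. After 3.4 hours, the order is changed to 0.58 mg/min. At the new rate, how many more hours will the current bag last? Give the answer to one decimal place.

15.1 hours

Initial rate:
0.56 mg/min × 60 min/hr = 33.6 mg/hr
Concentration = 641 mg ÷ 288 mL = 2.225694 mg/mL
Rate = 33.6 mg/hr ÷ 2.225694 mg/mL = 15.09641 mL/hr
Volume infused so far = 15.09641 mL/hr × 3.4 hr = 51.3278 mL
Volume remaining = 288 − 51.3278 = 236.6722 mL
New rate:
0.58 mg/min × 60 min/hr = 34.8 mg/hr
Rate = 34.8 mg/hr ÷ 2.225694 mg/mL = 15.63557 mL/hr
Time remaining = 236.6722 mL ÷ 15.63557 mL/hr = 15.13678 hr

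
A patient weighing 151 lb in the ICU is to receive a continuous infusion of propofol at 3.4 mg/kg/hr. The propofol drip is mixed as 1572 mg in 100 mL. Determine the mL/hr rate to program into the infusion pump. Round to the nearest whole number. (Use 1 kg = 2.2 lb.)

Weight = 151 lb ÷ 2.2 lb/kg = 68.63636 kg
Dose = 3.4 mg/kg/hr × 68.63636 kg = 233.3636 mg/hr
Concentration = 1572 mg ÷ 100 mL = 15.72 mg/mL
Rate = 233.3636 mg/hr ÷ 15.72 mg/mL = 14.84502 mL/hr

15 mL/hr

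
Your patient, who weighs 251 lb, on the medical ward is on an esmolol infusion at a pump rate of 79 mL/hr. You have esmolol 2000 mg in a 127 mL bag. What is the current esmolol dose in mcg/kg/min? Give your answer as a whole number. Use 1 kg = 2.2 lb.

Weight = 251 lb ÷ 2.2 lb/kg = 114.0909 kg
Concentration = 2000 mg ÷ 127 mL = 15.74803 mg/mL = 15748.03 mcg/mL
Drug rate = 79 mL/hr × 15748.03 mcg/mL = 1244094 mcg/hr
1244094 mcg/hr ÷ 60 min/hr = 20734.91 mcg/min
20734.91 mcg/min ÷ 114.0909 kg = 181.7402 mcg/kg/min

182 mcg/kg/min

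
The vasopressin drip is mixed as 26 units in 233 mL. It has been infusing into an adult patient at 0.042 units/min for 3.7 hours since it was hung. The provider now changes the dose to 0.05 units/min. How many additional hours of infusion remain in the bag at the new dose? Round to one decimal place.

5.6 hours

Initial rate:
0.042 units/min × 60 min/hr = 2.52 units/hr
Concentration = 26 units ÷ 233 mL = 0.111588 units/mL
Rate = 2.52 units/hr ÷ 0.111588 units/mL = 22.58308 mL/hr
Volume infused so far = 22.58308 mL/hr × 3.7 hr = 83.55738 mL
Volume remaining = 233 − 83.55738 = 149.4426 mL
New rate:
0.05 units/min × 60 min/hr = 3 units/hr
Rate = 3 units/hr ÷ 0.111588 units/mL = 26.88462 mL/hr
Time remaining = 149.4426 mL ÷ 26.88462 mL/hr = 5.558667 hr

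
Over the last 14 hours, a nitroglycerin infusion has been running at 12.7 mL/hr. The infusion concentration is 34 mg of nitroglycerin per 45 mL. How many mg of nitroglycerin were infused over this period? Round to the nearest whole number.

Concentration = 34 mg ÷ 45 mL = 0.7555556 mg/mL = 755.5556 mcg/mL
Drug rate = 12.7 mL/hr × 755.5556 mcg/mL = 9595.556 mcg/hr
Total = 9595.556 mcg/hr × 14 hr = 134337.8 mcg = 134.3378 mg

134 mg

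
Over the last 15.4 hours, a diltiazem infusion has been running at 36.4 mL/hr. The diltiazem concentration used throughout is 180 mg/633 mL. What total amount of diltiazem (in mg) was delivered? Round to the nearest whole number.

Concentration = 180 mg ÷ 633 mL = 0.2843602 mg/mL
Drug rate = 36.4 mL/hr × 0.2843602 mg/mL = 10.35071 mg/hr
Total = 10.35071 mg/hr × 15.4 hr = 159.4009 mg

159 mg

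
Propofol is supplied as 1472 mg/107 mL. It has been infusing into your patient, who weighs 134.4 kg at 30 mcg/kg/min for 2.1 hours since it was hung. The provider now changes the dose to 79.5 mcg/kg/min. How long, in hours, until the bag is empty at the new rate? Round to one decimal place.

Initial rate:
Dose = 30 mcg/kg/min × 134.4 kg = 4032 mcg/min
4032 mcg/min × 60 min/hr = 241920 mcg/hr
Concentration = 1472 mg ÷ 107 mL = 13.75701 mg/mL = 13757.01 mcg/mL
Rate = 241920 mcg/hr ÷ 13757.01 mcg/mL = 17.58522 mL/hr
Volume infused so far = 17.58522 mL/hr × 2.1 hr = 36.92896 mL
Volume remaining = 107 − 36.92896 = 70.07104 mL
New rate:
Dose = 79.5 mcg/kg/min × 134.4 kg = 10684.8 mcg/min
10684.8 mcg/min × 60 min/hr = 641088 mcg/hr
Rate = 641088 mcg/hr ÷ 13757.01 mcg/mL = 46.60083 mL/hr
Time remaining = 70.07104 mL ÷ 46.60083 mL/hr = 1.503644 hr

1.5 hours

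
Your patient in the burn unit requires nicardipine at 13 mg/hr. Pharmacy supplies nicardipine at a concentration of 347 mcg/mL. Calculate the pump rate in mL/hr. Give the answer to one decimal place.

Concentration = 347 mcg/mL = 0.347 mg/mL
Rate = 13 mg/hr ÷ 0.347 mg/mL = 37.46398 mL/hr

37.5 mL/hr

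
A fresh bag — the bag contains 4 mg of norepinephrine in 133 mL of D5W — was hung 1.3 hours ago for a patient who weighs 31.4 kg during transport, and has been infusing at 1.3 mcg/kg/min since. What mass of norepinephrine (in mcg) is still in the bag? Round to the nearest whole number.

816 mcg

Dose = 1.3 mcg/kg/min × 31.4 kg = 40.82 mcg/min
40.82 mcg/min × 60 min/hr = 2449.2 mcg/hr
Concentration = 4 mg ÷ 133 mL = 0.03007519 mg/mL = 30.07519 mcg/mL
Rate = 2449.2 mcg/hr ÷ 30.07519 mcg/mL = 81.4359 mL/hr
Volume infused = 81.4359 mL/hr × 1.3 hr = 105.8667 mL
Volume remaining = 133 − 105.8667 = 27.13333 mL
Drug remaining = 27.13333 mL × 30.07519 mcg/mL = 816.04 mcg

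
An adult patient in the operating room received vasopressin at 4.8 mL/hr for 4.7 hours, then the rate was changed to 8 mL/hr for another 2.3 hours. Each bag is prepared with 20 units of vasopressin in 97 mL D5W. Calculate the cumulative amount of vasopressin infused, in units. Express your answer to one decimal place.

8.4 units

Concentration = 20 units ÷ 97 mL = 0.2061856 units/mL
Stage 1: 4.8 mL/hr × 4.7 hr = 22.56 mL → 22.56 mL × 0.2061856 units/mL = 4.651546 units
Stage 2: 8 mL/hr × 2.3 hr = 18.4 mL → 18.4 mL × 0.2061856 units/mL = 3.793814 units
Total = 4.651546 + 3.793814 = 8.445361 units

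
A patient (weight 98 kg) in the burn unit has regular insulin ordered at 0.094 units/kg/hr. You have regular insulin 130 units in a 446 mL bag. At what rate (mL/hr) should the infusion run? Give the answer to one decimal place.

31.6 mL/hr

Dose = 0.094 units/kg/hr × 98 kg = 9.212 units/hr
Concentration = 130 units ÷ 446 mL = 0.2914798 units/mL
Rate = 9.212 units/hr ÷ 0.2914798 units/mL = 31.60425 mL/hr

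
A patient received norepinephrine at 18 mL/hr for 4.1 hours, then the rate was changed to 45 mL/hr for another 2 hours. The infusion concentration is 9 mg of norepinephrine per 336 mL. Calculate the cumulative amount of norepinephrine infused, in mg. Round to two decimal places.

Concentration = 9 mg ÷ 336 mL = 0.02678571 mg/mL
Stage 1: 18 mL/hr × 4.1 hr = 73.8 mL → 73.8 mL × 0.02678571 mg/mL = 1.976786 mg
Stage 2: 45 mL/hr × 2 hr = 90 mL → 90 mL × 0.02678571 mg/mL = 2.410714 mg
Total = 1.976786 + 2.410714 = 4.3875 mg

4.39 mg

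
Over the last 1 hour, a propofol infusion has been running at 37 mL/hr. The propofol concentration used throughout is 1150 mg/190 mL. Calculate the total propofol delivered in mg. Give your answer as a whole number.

Concentration = 1150 mg ÷ 190 mL = 6.052632 mg/mL
Drug rate = 37 mL/hr × 6.052632 mg/mL = 223.9474 mg/hr
Total = 223.9474 mg/hr × 1 hr = 223.9474 mg

224 mg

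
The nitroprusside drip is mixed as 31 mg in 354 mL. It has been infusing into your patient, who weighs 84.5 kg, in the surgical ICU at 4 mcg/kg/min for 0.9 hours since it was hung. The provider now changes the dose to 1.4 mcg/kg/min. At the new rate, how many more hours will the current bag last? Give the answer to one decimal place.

1.8 hours

Initial rate:
Dose = 4 mcg/kg/min × 84.5 kg = 338 mcg/min
338 mcg/min × 60 min/hr = 20280 mcg/hr
Concentration = 31 mg ÷ 354 mL = 0.08757062 mg/mL = 87.57062 mcg/mL
Rate = 20280 mcg/hr ÷ 87.57062 mcg/mL = 231.5845 mL/hr
Volume infused so far = 231.5845 mL/hr × 0.9 hr = 208.4261 mL
Volume remaining = 354 − 208.4261 = 145.5739 mL
New rate:
Dose = 1.4 mcg/kg/min × 84.5 kg = 118.3 mcg/min
118.3 mcg/min × 60 min/hr = 7098 mcg/hr
Rate = 7098 mcg/hr ÷ 87.57062 mcg/mL = 81.05458 mL/hr
Time remaining = 145.5739 mL ÷ 81.05458 mL/hr = 1.795999 hr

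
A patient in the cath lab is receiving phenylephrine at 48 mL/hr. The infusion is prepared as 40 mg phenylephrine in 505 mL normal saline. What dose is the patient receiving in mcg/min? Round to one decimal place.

Concentration = 40 mg ÷ 505 mL = 0.07920792 mg/mL = 79.20792 mcg/mL
Drug rate = 48 mL/hr × 79.20792 mcg/mL = 3801.98 mcg/hr
3801.98 mcg/hr ÷ 60 min/hr = 63.36634 mcg/min

63.4 mcg/min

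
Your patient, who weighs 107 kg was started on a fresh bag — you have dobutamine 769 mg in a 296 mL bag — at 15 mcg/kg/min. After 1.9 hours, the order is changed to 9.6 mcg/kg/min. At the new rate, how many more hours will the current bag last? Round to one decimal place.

9.5 hours

Initial rate:
Dose = 15 mcg/kg/min × 107 kg = 1605 mcg/min
1605 mcg/min × 60 min/hr = 96300 mcg/hr
Concentration = 769 mg ÷ 296 mL = 2.597973 mg/mL = 2597.973 mcg/mL
Rate = 96300 mcg/hr ÷ 2597.973 mcg/mL = 37.06736 mL/hr
Volume infused so far = 37.06736 mL/hr × 1.9 hr = 70.42798 mL
Volume remaining = 296 − 70.42798 = 225.572 mL
New rate:
Dose = 9.6 mcg/kg/min × 107 kg = 1027.2 mcg/min
1027.2 mcg/min × 60 min/hr = 61632 mcg/hr
Rate = 61632 mcg/hr ÷ 2597.973 mcg/mL = 23.72311 mL/hr
Time remaining = 225.572 mL ÷ 23.72311 mL/hr = 9.508535 hr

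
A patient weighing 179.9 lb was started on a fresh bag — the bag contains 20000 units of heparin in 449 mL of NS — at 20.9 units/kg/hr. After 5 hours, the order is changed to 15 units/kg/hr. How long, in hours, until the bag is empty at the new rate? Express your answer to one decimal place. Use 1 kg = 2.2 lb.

9.3 hours

Initial rate:
Weight = 179.9 lb ÷ 2.2 lb/kg = 81.77273 kg
Dose = 20.9 units/kg/hr × 81.77273 kg = 1709.05 units/hr
Concentration = 20000 units ÷ 449 mL = 44.54343 units/mL
Rate = 1709.05 units/hr ÷ 44.54343 units/mL = 38.36817 mL/hr
Volume infused so far = 38.36817 mL/hr × 5 hr = 191.8409 mL
Volume remaining = 449 − 191.8409 = 257.1591 mL
New rate:
Dose = 15 units/kg/hr × 81.77273 kg = 1226.591 units/hr
Rate = 1226.591 units/hr ÷ 44.54343 units/mL = 27.53697 mL/hr
Time remaining = 257.1591 mL ÷ 27.53697 mL/hr = 9.338688 hr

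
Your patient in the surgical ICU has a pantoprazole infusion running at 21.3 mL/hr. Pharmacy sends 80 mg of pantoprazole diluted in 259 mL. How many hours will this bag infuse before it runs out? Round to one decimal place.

12.2 hours

Duration = 259 mL ÷ 21.3 mL/hr = 12.15962 hr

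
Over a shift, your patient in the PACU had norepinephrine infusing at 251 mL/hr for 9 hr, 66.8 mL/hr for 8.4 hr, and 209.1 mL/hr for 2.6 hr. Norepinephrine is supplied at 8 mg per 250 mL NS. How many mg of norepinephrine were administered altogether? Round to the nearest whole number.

108 mg

Concentration = 8 mg ÷ 250 mL = 0.032 mg/mL
Stage 1: 251 mL/hr × 9 hr = 2259 mL → 2259 mL × 0.032 mg/mL = 72.288 mg
Stage 2: 66.8 mL/hr × 8.4 hr = 561.12 mL → 561.12 mL × 0.032 mg/mL = 17.95584 mg
Stage 3: 209.1 mL/hr × 2.6 hr = 543.66 mL → 543.66 mL × 0.032 mg/mL = 17.39712 mg
Total = 72.288 + 17.95584 + 17.39712 = 107.641 mg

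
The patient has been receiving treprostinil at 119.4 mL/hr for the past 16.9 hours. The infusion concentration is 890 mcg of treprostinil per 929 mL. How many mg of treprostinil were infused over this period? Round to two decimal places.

1.93 mg

Concentration = 890 mcg ÷ 929 mL = 0.9580194 mcg/mL = 958.0194 ng/mL
Drug rate = 119.4 mL/hr × 958.0194 ng/mL = 114387.5 ng/hr
Total = 114387.5 ng/hr × 16.9 hr = 1933149 ng = 1.933149 mg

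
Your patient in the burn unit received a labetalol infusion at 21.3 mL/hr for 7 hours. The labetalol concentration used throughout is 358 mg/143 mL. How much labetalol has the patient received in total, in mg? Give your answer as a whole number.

Concentration = 358 mg ÷ 143 mL = 2.503497 mg/mL
Drug rate = 21.3 mL/hr × 2.503497 mg/mL = 53.32448 mg/hr
Total = 53.32448 mg/hr × 7 hr = 373.2713 mg

373 mg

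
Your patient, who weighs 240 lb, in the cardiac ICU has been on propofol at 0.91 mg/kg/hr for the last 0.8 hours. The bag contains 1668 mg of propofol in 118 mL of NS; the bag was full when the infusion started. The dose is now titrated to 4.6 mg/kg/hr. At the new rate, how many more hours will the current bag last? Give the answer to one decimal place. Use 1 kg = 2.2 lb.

3.2 hours

Initial rate:
Weight = 240 lb ÷ 2.2 lb/kg = 109.0909 kg
Dose = 0.91 mg/kg/hr × 109.0909 kg = 99.27273 mg/hr
Concentration = 1668 mg ÷ 118 mL = 14.13559 mg/mL
Rate = 99.27273 mg/hr ÷ 14.13559 mg/mL = 7.022891 mL/hr
Volume infused so far = 7.022891 mL/hr × 0.8 hr = 5.618313 mL
Volume remaining = 118 − 5.618313 = 112.3817 mL
New rate:
Dose = 4.6 mg/kg/hr × 109.0909 kg = 501.8182 mg/hr
Rate = 501.8182 mg/hr ÷ 14.13559 mg/mL = 35.50033 mL/hr
Time remaining = 112.3817 mL ÷ 35.50033 mL/hr = 3.165652 hr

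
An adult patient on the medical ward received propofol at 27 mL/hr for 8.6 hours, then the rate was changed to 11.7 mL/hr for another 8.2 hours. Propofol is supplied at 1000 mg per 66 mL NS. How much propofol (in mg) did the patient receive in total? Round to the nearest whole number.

Concentration = 1000 mg ÷ 66 mL = 15.15152 mg/mL
Stage 1: 27 mL/hr × 8.6 hr = 232.2 mL → 232.2 mL × 15.15152 mg/mL = 3518.182 mg
Stage 2: 11.7 mL/hr × 8.2 hr = 95.94 mL → 95.94 mL × 15.15152 mg/mL = 1453.636 mg
Total = 3518.182 + 1453.636 = 4971.818 mg

4972 mg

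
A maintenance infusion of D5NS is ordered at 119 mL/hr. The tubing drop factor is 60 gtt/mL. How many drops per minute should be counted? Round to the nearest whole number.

119 mL/hr ÷ 60 min/hr = 1.983333 mL/min
1.983333 mL/min × 60 gtt/mL = 119 gtt/min

119 gtt/min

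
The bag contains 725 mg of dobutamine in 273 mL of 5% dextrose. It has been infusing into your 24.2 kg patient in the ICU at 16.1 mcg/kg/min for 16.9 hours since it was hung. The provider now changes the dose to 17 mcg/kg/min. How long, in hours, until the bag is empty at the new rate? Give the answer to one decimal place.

Initial rate:
Dose = 16.1 mcg/kg/min × 24.2 kg = 389.62 mcg/min
389.62 mcg/min × 60 min/hr = 23377.2 mcg/hr
Concentration = 725 mg ÷ 273 mL = 2.655678 mg/mL = 2655.678 mcg/mL
Rate = 23377.2 mcg/hr ÷ 2655.678 mcg/mL = 8.802725 mL/hr
Volume infused so far = 8.802725 mL/hr × 16.9 hr = 148.7661 mL
Volume remaining = 273 − 148.7661 = 124.2339 mL
New rate:
Dose = 17 mcg/kg/min × 24.2 kg = 411.4 mcg/min
411.4 mcg/min × 60 min/hr = 24684 mcg/hr
Rate = 24684 mcg/hr ÷ 2655.678 mcg/mL = 9.294803 mL/hr
Time remaining = 124.2339 mL ÷ 9.294803 mL/hr = 13.36596 hr

13.4 hours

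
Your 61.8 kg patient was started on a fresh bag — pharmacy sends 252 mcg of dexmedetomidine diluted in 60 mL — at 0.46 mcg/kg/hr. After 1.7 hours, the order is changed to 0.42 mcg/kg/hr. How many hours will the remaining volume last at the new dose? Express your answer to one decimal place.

7.8 hours

Initial rate:
Dose = 0.46 mcg/kg/hr × 61.8 kg = 28.428 mcg/hr
Concentration = 252 mcg ÷ 60 mL = 4.2 mcg/mL
Rate = 28.428 mcg/hr ÷ 4.2 mcg/mL = 6.768571 mL/hr
Volume infused so far = 6.768571 mL/hr × 1.7 hr = 11.50657 mL
Volume remaining = 60 − 11.50657 = 48.49343 mL
New rate:
Dose = 0.42 mcg/kg/hr × 61.8 kg = 25.956 mcg/hr
Rate = 25.956 mcg/hr ÷ 4.2 mcg/mL = 6.18 mL/hr
Time remaining = 48.49343 mL ÷ 6.18 mL/hr = 7.846833 hr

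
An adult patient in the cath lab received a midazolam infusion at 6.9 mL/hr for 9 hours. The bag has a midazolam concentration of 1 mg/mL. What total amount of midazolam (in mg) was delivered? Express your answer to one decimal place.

Drug rate = 6.9 mL/hr × 1 mg/mL = 6.9 mg/hr
Total = 6.9 mg/hr × 9 hr = 62.1 mg

62.1 mg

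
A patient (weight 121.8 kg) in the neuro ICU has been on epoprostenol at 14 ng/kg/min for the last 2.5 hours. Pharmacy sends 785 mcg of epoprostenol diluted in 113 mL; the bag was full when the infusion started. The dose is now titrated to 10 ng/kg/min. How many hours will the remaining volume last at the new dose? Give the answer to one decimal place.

Initial rate:
Dose = 14 ng/kg/min × 121.8 kg = 1705.2 ng/min
1705.2 ng/min × 60 min/hr = 102312 ng/hr
Concentration = 785 mcg ÷ 113 mL = 6.946903 mcg/mL = 6946.903 ng/mL
Rate = 102312 ng/hr ÷ 6946.903 ng/mL = 14.72771 mL/hr
Volume infused so far = 14.72771 mL/hr × 2.5 hr = 36.81929 mL
Volume remaining = 113 − 36.81929 = 76.18071 mL
New rate:
Dose = 10 ng/kg/min × 121.8 kg = 1218 ng/min
1218 ng/min × 60 min/hr = 73080 ng/hr
Rate = 73080 ng/hr ÷ 6946.903 ng/mL = 10.5198 mL/hr
Time remaining = 76.18071 mL ÷ 10.5198 mL/hr = 7.241653 hr

7.2 hours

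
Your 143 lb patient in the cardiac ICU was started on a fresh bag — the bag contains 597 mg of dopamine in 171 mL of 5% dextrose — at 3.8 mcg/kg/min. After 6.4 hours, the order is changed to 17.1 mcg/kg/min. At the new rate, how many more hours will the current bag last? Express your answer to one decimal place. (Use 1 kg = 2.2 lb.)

7.5 hours

Initial rate:
Weight = 143 lb ÷ 2.2 lb/kg = 65 kg
Dose = 3.8 mcg/kg/min × 65 kg = 247 mcg/min
247 mcg/min × 60 min/hr = 14820 mcg/hr
Concentration = 597 mg ÷ 171 mL = 3.491228 mg/mL = 3491.228 mcg/mL
Rate = 14820 mcg/hr ÷ 3491.228 mcg/mL = 4.244925 mL/hr
Volume infused so far = 4.244925 mL/hr × 6.4 hr = 27.16752 mL
Volume remaining = 171 − 27.16752 = 143.8325 mL
New rate:
Dose = 17.1 mcg/kg/min × 65 kg = 1111.5 mcg/min
1111.5 mcg/min × 60 min/hr = 66690 mcg/hr
Rate = 66690 mcg/hr ÷ 3491.228 mcg/mL = 19.10216 mL/hr
Time remaining = 143.8325 mL ÷ 19.10216 mL/hr = 7.529645 hr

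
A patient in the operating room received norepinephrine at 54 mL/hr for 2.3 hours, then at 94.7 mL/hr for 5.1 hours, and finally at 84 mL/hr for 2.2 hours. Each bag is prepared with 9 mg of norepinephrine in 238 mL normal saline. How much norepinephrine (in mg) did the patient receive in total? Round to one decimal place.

29.9 mg

Concentration = 9 mg ÷ 238 mL = 0.03781513 mg/mL
Stage 1: 54 mL/hr × 2.3 hr = 124.2 mL → 124.2 mL × 0.03781513 mg/mL = 4.696639 mg
Stage 2: 94.7 mL/hr × 5.1 hr = 482.97 mL → 482.97 mL × 0.03781513 mg/mL = 18.26357 mg
Stage 3: 84 mL/hr × 2.2 hr = 184.8 mL → 184.8 mL × 0.03781513 mg/mL = 6.988235 mg
Total = 4.696639 + 18.26357 + 6.988235 = 29.94845 mg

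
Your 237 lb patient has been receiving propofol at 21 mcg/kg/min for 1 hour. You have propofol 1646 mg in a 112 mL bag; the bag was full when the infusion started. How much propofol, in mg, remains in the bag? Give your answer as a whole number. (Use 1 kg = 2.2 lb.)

Weight = 237 lb ÷ 2.2 lb/kg = 107.7273 kg
Dose = 21 mcg/kg/min × 107.7273 kg = 2262.273 mcg/min
2262.273 mcg/min × 60 min/hr = 135736.4 mcg/hr
Concentration = 1646 mg ÷ 112 mL = 14.69643 mg/mL = 14696.43 mcg/mL
Rate = 135736.4 mcg/hr ÷ 14696.43 mcg/mL = 9.23601 mL/hr
Volume infused = 9.23601 mL/hr × 1 hr = 9.23601 mL
Volume remaining = 112 − 9.23601 = 102.764 mL
Drug remaining = 102.764 mL × 14696.43 mcg/mL = 1510264 mcg = 1510.264 mg

1510 mg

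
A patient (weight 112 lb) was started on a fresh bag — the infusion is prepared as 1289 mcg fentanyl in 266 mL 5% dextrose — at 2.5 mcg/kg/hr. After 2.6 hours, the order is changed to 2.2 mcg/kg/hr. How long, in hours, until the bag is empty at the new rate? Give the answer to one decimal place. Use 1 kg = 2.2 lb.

8.6 hours

Initial rate:
Weight = 112 lb ÷ 2.2 lb/kg = 50.90909 kg
Dose = 2.5 mcg/kg/hr × 50.90909 kg = 127.2727 mcg/hr
Concentration = 1289 mcg ÷ 266 mL = 4.845865 mcg/mL
Rate = 127.2727 mcg/hr ÷ 4.845865 mcg/mL = 26.26419 mL/hr
Volume infused so far = 26.26419 mL/hr × 2.6 hr = 68.2869 mL
Volume remaining = 266 − 68.2869 = 197.7131 mL
New rate:
Dose = 2.2 mcg/kg/hr × 50.90909 kg = 112 mcg/hr
Rate = 112 mcg/hr ÷ 4.845865 mcg/mL = 23.11249 mL/hr
Time remaining = 197.7131 mL ÷ 23.11249 mL/hr = 8.554383 hr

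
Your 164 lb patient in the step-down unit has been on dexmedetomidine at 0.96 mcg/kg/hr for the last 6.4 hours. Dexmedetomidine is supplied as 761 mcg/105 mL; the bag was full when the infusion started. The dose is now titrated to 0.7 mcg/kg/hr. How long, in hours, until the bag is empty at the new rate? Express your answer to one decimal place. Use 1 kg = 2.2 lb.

5.8 hours

Initial rate:
Weight = 164 lb ÷ 2.2 lb/kg = 74.54545 kg
Dose = 0.96 mcg/kg/hr × 74.54545 kg = 71.56364 mcg/hr
Concentration = 761 mcg ÷ 105 mL = 7.247619 mcg/mL
Rate = 71.56364 mcg/hr ÷ 7.247619 mcg/mL = 9.874089 mL/hr
Volume infused so far = 9.874089 mL/hr × 6.4 hr = 63.19417 mL
Volume remaining = 105 − 63.19417 = 41.80583 mL
New rate:
Dose = 0.7 mcg/kg/hr × 74.54545 kg = 52.18182 mcg/hr
Rate = 52.18182 mcg/hr ÷ 7.247619 mcg/mL = 7.199857 mL/hr
Time remaining = 41.80583 mL ÷ 7.199857 mL/hr = 5.806481 hr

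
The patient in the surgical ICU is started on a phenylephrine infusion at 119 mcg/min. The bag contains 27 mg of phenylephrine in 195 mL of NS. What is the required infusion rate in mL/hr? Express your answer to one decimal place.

119 mcg/min × 60 min/hr = 7140 mcg/hr
Concentration = 27 mg ÷ 195 mL = 0.1384615 mg/mL = 138.4615 mcg/mL
Rate = 7140 mcg/hr ÷ 138.4615 mcg/mL = 51.56667 mL/hr

51.6 mL/hr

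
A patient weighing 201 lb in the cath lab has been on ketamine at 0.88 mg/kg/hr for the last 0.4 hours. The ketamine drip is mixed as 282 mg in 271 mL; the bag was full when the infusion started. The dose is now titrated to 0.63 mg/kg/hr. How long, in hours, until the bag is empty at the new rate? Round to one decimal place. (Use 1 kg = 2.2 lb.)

Initial rate:
Weight = 201 lb ÷ 2.2 lb/kg = 91.36364 kg
Dose = 0.88 mg/kg/hr × 91.36364 kg = 80.4 mg/hr
Concentration = 282 mg ÷ 271 mL = 1.04059 mg/mL
Rate = 80.4 mg/hr ÷ 1.04059 mg/mL = 77.26383 mL/hr
Volume infused so far = 77.26383 mL/hr × 0.4 hr = 30.90553 mL
Volume remaining = 271 − 30.90553 = 240.0945 mL
New rate:
Dose = 0.63 mg/kg/hr × 91.36364 kg = 57.55909 mg/hr
Rate = 57.55909 mg/hr ÷ 1.04059 mg/mL = 55.31388 mL/hr
Time remaining = 240.0945 mL ÷ 55.31388 mL/hr = 4.340583 hr

4.3 hours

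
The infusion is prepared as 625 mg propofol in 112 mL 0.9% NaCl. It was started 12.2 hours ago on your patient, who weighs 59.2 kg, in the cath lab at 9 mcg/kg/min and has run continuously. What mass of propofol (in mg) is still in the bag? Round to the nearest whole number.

235 mg

Dose = 9 mcg/kg/min × 59.2 kg = 532.8 mcg/min
532.8 mcg/min × 60 min/hr = 31968 mcg/hr
Concentration = 625 mg ÷ 112 mL = 5.580357 mg/mL = 5580.357 mcg/mL
Rate = 31968 mcg/hr ÷ 5580.357 mcg/mL = 5.728666 mL/hr
Volume infused = 5.728666 mL/hr × 12.2 hr = 69.88972 mL
Volume remaining = 112 − 69.88972 = 42.11028 mL
Drug remaining = 42.11028 mL × 5580.357 mcg/mL = 234990.4 mcg = 234.9904 mg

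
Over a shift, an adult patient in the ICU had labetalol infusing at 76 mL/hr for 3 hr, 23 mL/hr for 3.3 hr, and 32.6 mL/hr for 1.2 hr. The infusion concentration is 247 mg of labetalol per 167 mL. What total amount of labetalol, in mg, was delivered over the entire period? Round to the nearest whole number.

Concentration = 247 mg ÷ 167 mL = 1.479042 mg/mL
Stage 1: 76 mL/hr × 3 hr = 228 mL → 228 mL × 1.479042 mg/mL = 337.2216 mg
Stage 2: 23 mL/hr × 3.3 hr = 75.9 mL → 75.9 mL × 1.479042 mg/mL = 112.2593 mg
Stage 3: 32.6 mL/hr × 1.2 hr = 39.12 mL → 39.12 mL × 1.479042 mg/mL = 57.86012 mg
Total = 337.2216 + 112.2593 + 57.86012 = 507.341 mg

507 mg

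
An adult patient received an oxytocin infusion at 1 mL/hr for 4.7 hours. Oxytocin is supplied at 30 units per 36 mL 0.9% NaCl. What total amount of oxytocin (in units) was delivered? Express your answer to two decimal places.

Concentration = 30 units ÷ 36 mL = 0.8333333 units/mL = 833.3333 milliunits/mL
Drug rate = 1 mL/hr × 833.3333 milliunits/mL = 833.3333 milliunits/hr
Total = 833.3333 milliunits/hr × 4.7 hr = 3916.667 milliunits = 3.916667 units

3.92 units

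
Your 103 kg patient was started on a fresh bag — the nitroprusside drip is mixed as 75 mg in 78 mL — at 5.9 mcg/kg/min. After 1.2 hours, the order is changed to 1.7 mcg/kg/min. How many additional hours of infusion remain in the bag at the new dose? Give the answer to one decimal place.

3.0 hours

Initial rate:
Dose = 5.9 mcg/kg/min × 103 kg = 607.7 mcg/min
607.7 mcg/min × 60 min/hr = 36462 mcg/hr
Concentration = 75 mg ÷ 78 mL = 0.9615385 mg/mL = 961.5385 mcg/mL
Rate = 36462 mcg/hr ÷ 961.5385 mcg/mL = 37.92048 mL/hr
Volume infused so far = 37.92048 mL/hr × 1.2 hr = 45.50458 mL
Volume remaining = 78 − 45.50458 = 32.49542 mL
New rate:
Dose = 1.7 mcg/kg/min × 103 kg = 175.1 mcg/min
175.1 mcg/min × 60 min/hr = 10506 mcg/hr
Rate = 10506 mcg/hr ÷ 961.5385 mcg/mL = 10.92624 mL/hr
Time remaining = 32.49542 mL ÷ 10.92624 mL/hr = 2.974072 hr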